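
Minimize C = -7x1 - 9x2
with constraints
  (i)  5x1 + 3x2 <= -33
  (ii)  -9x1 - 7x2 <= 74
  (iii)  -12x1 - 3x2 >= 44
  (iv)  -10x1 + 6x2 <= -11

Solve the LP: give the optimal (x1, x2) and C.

Corner points and C = -7x1 - 9x2:
  (-11/7, -176/21) → C = 605/7
  (-11/4, -77/12) → C = 77
  (-86/57, -164/19) → C = 5030/57
  (-367/124, -839/124) → C = 2530/31

The binding constraints are 5x1 + 3x2 = -33 and -10x1 + 6x2 = -11.
Solving simultaneously gives x1 = -11/4, x2 = -77/12.

x1 = -11/4, x2 = -77/12, minimum C = 77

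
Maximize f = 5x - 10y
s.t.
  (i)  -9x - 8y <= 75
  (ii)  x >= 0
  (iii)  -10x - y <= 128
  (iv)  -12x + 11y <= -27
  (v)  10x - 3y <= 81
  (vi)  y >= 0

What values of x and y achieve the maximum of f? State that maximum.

Corner points and f = 5x - 10y:
  (405/37, 351/37) → f = -1485/37
  (9/4, 0) → f = 45/4
  (81/10, 0) → f = 81/2

The optimum lies where 10x - 3y = 81 and y = 0.
Solving simultaneously gives x = 81/10, y = 0.

x = 81/10, y = 0, maximum f = 81/2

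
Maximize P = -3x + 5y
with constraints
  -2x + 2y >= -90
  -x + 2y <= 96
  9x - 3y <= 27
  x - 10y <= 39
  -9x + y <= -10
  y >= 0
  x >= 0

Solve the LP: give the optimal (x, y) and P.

Extreme points and P = -3x + 5y:
  (114/5, 297/5) → P = 1143/5
  (116/17, 874/17) → P = 4022/17
  (3, 0) → P = -9
  (10/9, 0) → P = -10/3

The optimum lies where -x + 2y = 96 and -9x + y = -10.
Solving simultaneously gives x = 116/17, y = 874/17.

x = 116/17, y = 874/17, maximum P = 4022/17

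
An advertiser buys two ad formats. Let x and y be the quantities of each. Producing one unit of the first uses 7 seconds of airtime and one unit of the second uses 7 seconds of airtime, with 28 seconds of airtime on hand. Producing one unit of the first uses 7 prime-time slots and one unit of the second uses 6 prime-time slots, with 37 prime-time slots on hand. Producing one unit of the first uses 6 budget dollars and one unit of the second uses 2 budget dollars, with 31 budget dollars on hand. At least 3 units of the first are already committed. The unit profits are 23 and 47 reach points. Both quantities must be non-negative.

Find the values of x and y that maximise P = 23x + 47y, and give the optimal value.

x = 3, y = 1, maximum P = 116

Extreme points and P = 23x + 47y:
  (4, 0) → P = 92
  (3, 0) → P = 69
  (3, 1) → P = 116

At the optimal vertex, 7x + 7y = 28 and x = 3.
Solving simultaneously gives x = 3, y = 1.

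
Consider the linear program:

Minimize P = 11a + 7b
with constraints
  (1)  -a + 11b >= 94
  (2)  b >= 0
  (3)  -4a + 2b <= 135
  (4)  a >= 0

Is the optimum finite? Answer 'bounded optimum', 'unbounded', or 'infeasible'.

bounded optimum

Feasible corners and P = 11a + 7b:
  (0, 94/11) → P = 658/11
  (0, 135/2) → P = 945/2
The feasible region has finitely many vertices and no improving ray; the minimum is 658/11 at (0, 94/11).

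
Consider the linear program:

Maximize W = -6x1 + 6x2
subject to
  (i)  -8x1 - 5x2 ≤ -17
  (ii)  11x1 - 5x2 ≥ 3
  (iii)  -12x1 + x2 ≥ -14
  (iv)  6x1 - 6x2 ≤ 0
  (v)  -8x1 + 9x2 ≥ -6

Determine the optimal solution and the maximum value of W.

x1 = 67/49, x2 = 118/49, maximum W = 306/49

Vertices and W = -6x1 + 6x2:
  (20/19, 163/95) → W = 378/95
  (87/68, 23/17) → W = 15/34
  (67/49, 118/49) → W = 306/49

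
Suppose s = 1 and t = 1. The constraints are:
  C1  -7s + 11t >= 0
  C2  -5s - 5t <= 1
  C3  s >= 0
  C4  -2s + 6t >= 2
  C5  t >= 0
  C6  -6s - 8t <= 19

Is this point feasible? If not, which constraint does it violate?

feasible

C1: 4 ≥ 0 ✓
C2: -10 ≤ 1 ✓
C3: 1 ≥ 0 ✓
C4: 4 ≥ 2 ✓
C5: 1 ≥ 0 ✓
C6: -14 ≤ 19 ✓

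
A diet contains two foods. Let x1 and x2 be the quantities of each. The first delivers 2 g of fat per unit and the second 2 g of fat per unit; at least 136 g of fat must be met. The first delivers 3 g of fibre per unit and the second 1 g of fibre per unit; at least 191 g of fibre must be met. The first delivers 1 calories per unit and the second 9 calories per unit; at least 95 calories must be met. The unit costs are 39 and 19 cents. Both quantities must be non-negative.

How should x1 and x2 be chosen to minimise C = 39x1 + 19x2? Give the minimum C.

Corner points and C = 39x1 + 19x2:
  (0, 191) → C = 3629
  (95, 0) → C = 3705
  (123/2, 13/2) → C = 2522
  (517/8, 27/8) → C = 5169/2
The feasible region is unbounded (it extends along (0, 1), (1, 0)), but C strictly increases along every unbounded feasible direction, so there is no improving ray and the minimum is attained at a vertex.

The optimum lies where 2x1 + 2x2 = 136 and 3x1 + x2 = 191.
Solving simultaneously gives x1 = 123/2, x2 = 13/2.

x1 = 123/2, x2 = 13/2, minimum C = 2522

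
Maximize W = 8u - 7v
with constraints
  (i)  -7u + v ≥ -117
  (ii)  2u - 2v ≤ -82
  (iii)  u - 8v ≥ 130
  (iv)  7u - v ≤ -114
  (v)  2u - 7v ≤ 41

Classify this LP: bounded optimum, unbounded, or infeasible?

Vertices and W = 8u - 7v:
  (-458/7, -171/7) → W = -2467/7
  (-328/5, -123/5) → W = -1763/5
The feasible region has finitely many vertices and no improving ray; the maximum is -2467/7 at (-458/7, -171/7).

bounded optimum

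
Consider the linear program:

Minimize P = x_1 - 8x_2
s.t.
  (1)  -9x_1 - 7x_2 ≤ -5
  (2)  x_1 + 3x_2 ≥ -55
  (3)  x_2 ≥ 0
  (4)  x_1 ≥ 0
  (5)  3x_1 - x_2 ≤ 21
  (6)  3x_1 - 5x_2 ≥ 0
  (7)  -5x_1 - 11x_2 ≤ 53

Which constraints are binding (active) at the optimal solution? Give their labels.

(5) and (6)

Extreme points and P = x_1 - 8x_2:
  (5/9, 0) → P = 5/9
  (25/66, 5/22) → P = -95/66
  (7, 0) → P = 7
  (35/4, 21/4) → P = -133/4

The minimum is at (35/4, 21/4). Substituting into each constraint, equality holds for (5) and (6); the remaining constraints have slack.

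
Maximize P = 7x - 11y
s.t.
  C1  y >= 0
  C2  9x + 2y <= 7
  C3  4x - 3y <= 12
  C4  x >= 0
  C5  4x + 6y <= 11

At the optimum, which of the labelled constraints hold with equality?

C1 and C2

Corner points and P = 7x - 11y:
  (7/9, 0) → P = 49/9
  (0, 0) → P = 0
  (10/23, 71/46) → P = -641/46
  (0, 11/6) → P = -121/6

The maximum is at (7/9, 0). Substituting into each constraint, equality holds for C1 and C2; the remaining constraints have slack.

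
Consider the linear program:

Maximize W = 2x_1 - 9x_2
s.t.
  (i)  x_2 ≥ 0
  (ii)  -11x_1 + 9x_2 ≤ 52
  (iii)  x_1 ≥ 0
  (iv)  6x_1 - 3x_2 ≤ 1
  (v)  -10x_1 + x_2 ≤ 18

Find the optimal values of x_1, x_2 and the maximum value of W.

Corner points and W = 2x_1 - 9x_2:
  (0, 0) → W = 0
  (1/6, 0) → W = 1/3
  (0, 52/9) → W = -52
  (55/7, 323/21) → W = -859/7

x_1 = 1/6, x_2 = 0, maximum W = 1/3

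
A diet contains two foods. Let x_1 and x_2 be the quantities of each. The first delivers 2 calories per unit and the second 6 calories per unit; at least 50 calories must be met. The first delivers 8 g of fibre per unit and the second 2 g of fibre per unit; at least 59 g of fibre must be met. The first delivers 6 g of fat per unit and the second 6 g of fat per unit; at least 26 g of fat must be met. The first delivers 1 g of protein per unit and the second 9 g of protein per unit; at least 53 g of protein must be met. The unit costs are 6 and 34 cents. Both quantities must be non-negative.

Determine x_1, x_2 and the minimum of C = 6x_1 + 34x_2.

x_1 = 11, x_2 = 14/3, minimum C = 674/3

Extreme points and C = 6x_1 + 34x_2:
  (0, 59/2) → C = 1003
  (53, 0) → C = 318
  (127/22, 141/22) → C = 2778/11
  (11, 14/3) → C = 674/3
The feasible region is unbounded (it extends along (0, 1), (1, 0)), but C strictly increases along every unbounded feasible direction, so there is no improving ray and the minimum is attained at a vertex.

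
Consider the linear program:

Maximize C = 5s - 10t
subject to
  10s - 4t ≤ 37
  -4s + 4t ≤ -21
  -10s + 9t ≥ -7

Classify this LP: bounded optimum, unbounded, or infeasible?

unbounded

From the feasible point (-161/4, -91/2), moving in the direction (-9, -10) keeps every constraint satisfied while C increases without bound.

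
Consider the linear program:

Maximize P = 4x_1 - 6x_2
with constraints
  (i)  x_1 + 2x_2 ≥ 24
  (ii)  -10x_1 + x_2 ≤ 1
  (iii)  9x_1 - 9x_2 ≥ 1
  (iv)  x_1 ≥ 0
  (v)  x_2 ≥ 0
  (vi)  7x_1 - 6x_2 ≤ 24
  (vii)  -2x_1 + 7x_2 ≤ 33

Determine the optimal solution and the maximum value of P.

x_1 = 48/5, x_2 = 36/5, maximum P = -24/5

Extreme points and P = 4x_1 - 6x_2:
  (48/5, 36/5) → P = -24/5
  (102/11, 81/11) → P = -78/11
  (366/37, 279/37) → P = -210/37

The optimum lies where x_1 + 2x_2 = 24 and 7x_1 - 6x_2 = 24.
Solving simultaneously gives x_1 = 48/5, x_2 = 36/5.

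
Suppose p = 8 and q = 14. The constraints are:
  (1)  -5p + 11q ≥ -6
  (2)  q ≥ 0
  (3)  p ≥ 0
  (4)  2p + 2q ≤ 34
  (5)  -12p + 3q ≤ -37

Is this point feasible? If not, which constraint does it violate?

Constraint (4): 2p + 2q = 44, which is not ≤ 34. All other constraints are satisfied.

not feasible — violates (4)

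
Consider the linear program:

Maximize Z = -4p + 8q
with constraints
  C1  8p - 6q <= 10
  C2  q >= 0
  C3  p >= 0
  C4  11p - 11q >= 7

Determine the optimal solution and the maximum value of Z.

p = 34/11, q = 27/11, maximum Z = 80/11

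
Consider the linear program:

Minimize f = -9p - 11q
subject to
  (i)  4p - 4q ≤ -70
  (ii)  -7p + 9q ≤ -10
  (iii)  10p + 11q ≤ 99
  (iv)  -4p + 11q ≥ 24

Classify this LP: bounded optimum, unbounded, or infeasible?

infeasible

The boundaries 4p - 4q = -70 and -7p + 9q = -10 meet at (-335/4, -265/4), but that point violates -4p + 11q ≥ 24. Every candidate vertex is excluded by some other constraint, so the feasible region is empty.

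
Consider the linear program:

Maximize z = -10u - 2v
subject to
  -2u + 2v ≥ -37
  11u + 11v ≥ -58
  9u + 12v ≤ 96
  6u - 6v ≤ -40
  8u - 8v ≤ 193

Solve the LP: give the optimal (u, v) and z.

u = -584/11, v = 526/11, maximum z = 4788/11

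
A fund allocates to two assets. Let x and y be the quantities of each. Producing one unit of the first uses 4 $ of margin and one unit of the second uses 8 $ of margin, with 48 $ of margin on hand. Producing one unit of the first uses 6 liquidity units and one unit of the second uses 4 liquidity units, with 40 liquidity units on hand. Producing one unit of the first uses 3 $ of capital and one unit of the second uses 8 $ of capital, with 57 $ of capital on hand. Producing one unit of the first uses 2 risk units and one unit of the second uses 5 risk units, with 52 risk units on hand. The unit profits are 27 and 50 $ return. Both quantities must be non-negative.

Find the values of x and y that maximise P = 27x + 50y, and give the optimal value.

Extreme points and P = 27x + 50y:
  (0, 0) → P = 0
  (0, 6) → P = 300
  (20/3, 0) → P = 180
  (4, 4) → P = 308

The optimum lies where 4x + 8y = 48 and 6x + 4y = 40.
Solving simultaneously gives x = 4, y = 4.

x = 4, y = 4, maximum P = 308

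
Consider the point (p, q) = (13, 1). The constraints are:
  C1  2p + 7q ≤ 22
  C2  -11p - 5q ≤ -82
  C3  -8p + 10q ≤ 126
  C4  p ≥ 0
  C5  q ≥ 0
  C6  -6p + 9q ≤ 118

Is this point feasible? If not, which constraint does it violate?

Constraint C1: 2p + 7q = 33, which is not ≤ 22. All other constraints are satisfied.

not feasible — violates C1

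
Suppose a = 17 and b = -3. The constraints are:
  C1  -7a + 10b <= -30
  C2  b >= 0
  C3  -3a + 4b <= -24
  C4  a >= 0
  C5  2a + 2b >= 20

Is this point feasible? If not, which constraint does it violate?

not feasible — violates C2

Constraint C2: b = -3, which is not ≥ 0. All other constraints are satisfied.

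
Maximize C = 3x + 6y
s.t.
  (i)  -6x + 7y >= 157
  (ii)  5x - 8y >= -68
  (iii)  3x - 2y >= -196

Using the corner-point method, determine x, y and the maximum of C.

x = -60, y = -29, maximum C = -354

Corner points and C = 3x + 6y:
  (-60, -29) → C = -354
  (-1058/9, -235/3) → C = -2468/3
  (-716/7, -388/7) → C = -4476/7

At the optimal vertex, -6x + 7y = 157 and 5x - 8y = -68.
Solving simultaneously gives x = -60, y = -29.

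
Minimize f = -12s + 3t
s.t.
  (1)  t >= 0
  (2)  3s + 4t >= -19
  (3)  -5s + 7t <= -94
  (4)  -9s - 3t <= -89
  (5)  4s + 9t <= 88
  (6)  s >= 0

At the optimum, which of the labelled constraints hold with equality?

(1) and (5)

Feasible corners and f = -12s + 3t:
  (94/5, 0) → f = -1128/5
  (22, 0) → f = -264
  (1462/73, 64/73) → f = -17352/73

The minimum is at (22, 0). Substituting into each constraint, equality holds for (1) and (5); the remaining constraints have slack.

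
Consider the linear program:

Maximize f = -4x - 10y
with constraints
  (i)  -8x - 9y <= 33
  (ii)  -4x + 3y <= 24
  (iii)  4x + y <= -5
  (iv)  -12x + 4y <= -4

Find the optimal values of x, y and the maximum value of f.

x = -3/7, y = -23/7, maximum f = 242/7

Vertices and f = -4x - 10y:
  (-3/7, -23/7) → f = 242/7
  (-24/35, -107/35) → f = 1166/35
  (-4/7, -19/7) → f = 206/7

The optimum lies where -8x - 9y = 33 and 4x + y = -5.
Solving simultaneously gives x = -3/7, y = -23/7.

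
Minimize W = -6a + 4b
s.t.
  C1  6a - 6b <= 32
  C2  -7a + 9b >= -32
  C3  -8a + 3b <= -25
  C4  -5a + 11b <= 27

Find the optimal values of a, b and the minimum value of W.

a = 257/18, b = 161/18, minimum W = -449/9

At the optimal vertex, 6a - 6b = 32 and -5a + 11b = 27.
Solving simultaneously gives a = 257/18, b = 161/18.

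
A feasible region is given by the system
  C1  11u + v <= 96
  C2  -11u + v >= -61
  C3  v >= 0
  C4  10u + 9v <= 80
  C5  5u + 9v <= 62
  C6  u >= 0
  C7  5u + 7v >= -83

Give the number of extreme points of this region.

5

The feasible vertices (each the meet of two boundaries and inside every other half-plane) are:
  (61/11, 0)
  (629/109, 270/109)
  (0, 0)
  (18/5, 44/9)
  (0, 62/9)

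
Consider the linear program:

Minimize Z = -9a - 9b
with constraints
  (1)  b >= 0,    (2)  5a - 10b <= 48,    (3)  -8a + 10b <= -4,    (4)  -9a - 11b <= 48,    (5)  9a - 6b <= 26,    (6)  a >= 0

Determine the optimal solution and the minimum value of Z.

Vertices and Z = -9a - 9b:
  (1/2, 0) → Z = -9/2
  (26/9, 0) → Z = -26
  (118/21, 86/21) → Z = -612/7

a = 118/21, b = 86/21, minimum Z = -612/7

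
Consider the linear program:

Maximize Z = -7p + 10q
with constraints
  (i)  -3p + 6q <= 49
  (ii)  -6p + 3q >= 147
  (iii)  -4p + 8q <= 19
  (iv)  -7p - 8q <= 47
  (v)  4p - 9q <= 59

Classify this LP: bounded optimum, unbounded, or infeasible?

infeasible

The boundaries -6p + 3q = 147 and -4p + 8q = 19 meet at (-373/12, -79/6), but that point violates -7p - 8q ≤ 47. Every candidate vertex is excluded by some other constraint, so the feasible region is empty.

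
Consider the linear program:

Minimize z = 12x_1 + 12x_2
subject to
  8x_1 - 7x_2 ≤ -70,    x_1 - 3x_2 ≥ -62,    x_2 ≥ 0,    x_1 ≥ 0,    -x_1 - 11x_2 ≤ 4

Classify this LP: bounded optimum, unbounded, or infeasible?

bounded optimum

Corner points and z = 12x_1 + 12x_2:
  (224/17, 426/17) → z = 7800/17
  (0, 10) → z = 120
  (0, 62/3) → z = 248
The feasible region has finitely many vertices and no improving ray; the minimum is 120 at (0, 10).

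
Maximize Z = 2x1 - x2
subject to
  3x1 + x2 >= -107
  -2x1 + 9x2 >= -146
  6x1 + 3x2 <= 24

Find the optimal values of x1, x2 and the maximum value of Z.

x1 = 109/10, x2 = -69/5, maximum Z = 178/5

Feasible corners and Z = 2x1 - x2:
  (-817/29, -652/29) → Z = -982/29
  (-115, 238) → Z = -468
  (109/10, -69/5) → Z = 178/5

The optimum lies where -2x1 + 9x2 = -146 and 6x1 + 3x2 = 24.
Solving simultaneously gives x1 = 109/10, x2 = -69/5.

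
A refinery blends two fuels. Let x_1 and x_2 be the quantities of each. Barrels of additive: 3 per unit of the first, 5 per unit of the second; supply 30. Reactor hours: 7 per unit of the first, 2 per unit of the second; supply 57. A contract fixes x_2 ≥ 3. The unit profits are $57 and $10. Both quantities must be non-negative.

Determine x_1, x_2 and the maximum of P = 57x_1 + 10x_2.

x_1 = 5, x_2 = 3, maximum P = 315

Corner points and P = 57x_1 + 10x_2:
  (0, 6) → P = 60
  (0, 3) → P = 30
  (5, 3) → P = 315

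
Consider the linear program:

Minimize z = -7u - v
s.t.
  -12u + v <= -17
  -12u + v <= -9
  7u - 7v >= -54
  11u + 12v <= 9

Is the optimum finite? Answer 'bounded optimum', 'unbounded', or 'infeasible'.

From the feasible point (213/155, -79/155), moving in the direction (12, -11) keeps every constraint satisfied while z decreases without bound.

unbounded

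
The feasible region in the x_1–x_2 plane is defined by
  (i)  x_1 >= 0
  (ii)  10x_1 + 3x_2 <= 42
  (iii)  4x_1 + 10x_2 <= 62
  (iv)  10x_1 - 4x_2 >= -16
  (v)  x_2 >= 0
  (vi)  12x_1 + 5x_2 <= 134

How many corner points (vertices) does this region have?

5

Pairwise boundary intersections that survive every other constraint:
  (0, 4)
  (0, 0)
  (117/44, 113/22)
  (21/5, 0)
  (22/29, 171/29)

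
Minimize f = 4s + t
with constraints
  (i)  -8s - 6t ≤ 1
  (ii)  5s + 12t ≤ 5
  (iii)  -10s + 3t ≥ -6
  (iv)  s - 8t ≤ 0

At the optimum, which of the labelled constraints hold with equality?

Vertices and f = 4s + t:
  (-7/11, 15/22) → f = -41/22
  (-4/35, -1/70) → f = -33/70
  (29/45, 4/27) → f = 368/135
  (48/77, 6/77) → f = 18/7

The minimum is at (-7/11, 15/22). Substituting into each constraint, equality holds for (i) and (ii); the remaining constraints have slack.

(i) and (ii)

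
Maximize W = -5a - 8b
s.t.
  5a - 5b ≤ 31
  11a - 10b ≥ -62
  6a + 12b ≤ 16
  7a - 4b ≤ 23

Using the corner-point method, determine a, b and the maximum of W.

a = -124, b = -651/5, maximum W = 8308/5

The optimum lies where 5a - 5b = 31 and 11a - 10b = -62.
Solving simultaneously gives a = -124, b = -651/5.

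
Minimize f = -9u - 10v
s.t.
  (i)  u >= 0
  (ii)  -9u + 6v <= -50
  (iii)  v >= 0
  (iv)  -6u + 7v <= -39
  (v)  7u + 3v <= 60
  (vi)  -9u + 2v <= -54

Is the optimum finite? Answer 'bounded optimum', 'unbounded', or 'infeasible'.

Vertices and f = -9u - 10v:
  (13/2, 0) → f = -117/2
  (60/7, 0) → f = -540/7
  (537/67, 87/67) → f = -5703/67
The feasible region has finitely many vertices and no improving ray; the minimum is -5703/67 at (537/67, 87/67).

bounded optimum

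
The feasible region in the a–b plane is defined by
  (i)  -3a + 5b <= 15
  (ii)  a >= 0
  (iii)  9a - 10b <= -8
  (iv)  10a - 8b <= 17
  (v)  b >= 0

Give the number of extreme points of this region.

The feasible vertices (each the meet of two boundaries and inside every other half-plane) are:
  (0, 3)
  (22/3, 37/5)
  (0, 4/5)

3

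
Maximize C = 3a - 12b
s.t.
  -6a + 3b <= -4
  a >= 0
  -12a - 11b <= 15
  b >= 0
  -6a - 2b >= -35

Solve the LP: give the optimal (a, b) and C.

Feasible corners and C = 3a - 12b:
  (2/3, 0) → C = 2
  (113/30, 31/5) → C = -631/10
  (35/6, 0) → C = 35/2

At the optimal vertex, b = 0 and -6a - 2b = -35.
Solving simultaneously gives a = 35/6, b = 0.

a = 35/6, b = 0, maximum C = 35/2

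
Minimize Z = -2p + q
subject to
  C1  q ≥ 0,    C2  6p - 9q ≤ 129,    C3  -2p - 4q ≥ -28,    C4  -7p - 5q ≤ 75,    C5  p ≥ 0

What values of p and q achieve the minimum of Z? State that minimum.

Corner points and Z = -2p + q:
  (14, 0) → Z = -28
  (0, 0) → Z = 0
  (0, 7) → Z = 7

The binding constraints are q = 0 and -2p - 4q = -28.
Solving simultaneously gives p = 14, q = 0.

p = 14, q = 0, minimum Z = -28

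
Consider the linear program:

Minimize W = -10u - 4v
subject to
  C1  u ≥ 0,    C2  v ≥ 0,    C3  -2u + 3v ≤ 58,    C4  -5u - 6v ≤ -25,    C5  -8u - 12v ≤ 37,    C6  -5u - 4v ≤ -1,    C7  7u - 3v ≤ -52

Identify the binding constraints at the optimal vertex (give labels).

Vertices and W = -10u - 4v:
  (0, 58/3) → W = -232/3
  (0, 52/3) → W = -208/3
  (6/5, 302/15) → W = -1388/15

The minimum is at (6/5, 302/15). Substituting into each constraint, equality holds for C3 and C7; the remaining constraints have slack.

C3 and C7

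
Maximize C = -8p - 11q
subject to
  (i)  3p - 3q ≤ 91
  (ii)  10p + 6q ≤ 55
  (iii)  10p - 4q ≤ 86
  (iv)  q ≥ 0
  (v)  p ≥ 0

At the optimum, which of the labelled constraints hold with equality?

(iv) and (v)

Corner points and C = -8p - 11q:
  (11/2, 0) → C = -44
  (0, 55/6) → C = -605/6
  (0, 0) → C = 0

The maximum is at (0, 0). Substituting into each constraint, equality holds for (iv) and (v); the remaining constraints have slack.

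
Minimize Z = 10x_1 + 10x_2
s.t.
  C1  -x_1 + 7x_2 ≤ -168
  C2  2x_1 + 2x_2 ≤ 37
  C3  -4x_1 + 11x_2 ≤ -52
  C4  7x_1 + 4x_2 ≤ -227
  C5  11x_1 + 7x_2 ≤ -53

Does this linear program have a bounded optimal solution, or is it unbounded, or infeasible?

unbounded

From the feasible point (-1484/17, -620/17), moving in the direction (4, -7) keeps every constraint satisfied while Z decreases without bound.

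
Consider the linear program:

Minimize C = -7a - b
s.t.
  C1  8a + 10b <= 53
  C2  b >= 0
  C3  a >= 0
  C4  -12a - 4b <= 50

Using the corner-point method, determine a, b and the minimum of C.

a = 53/8, b = 0, minimum C = -371/8

Extreme points and C = -7a - b:
  (53/8, 0) → C = -371/8
  (0, 53/10) → C = -53/10
  (0, 0) → C = 0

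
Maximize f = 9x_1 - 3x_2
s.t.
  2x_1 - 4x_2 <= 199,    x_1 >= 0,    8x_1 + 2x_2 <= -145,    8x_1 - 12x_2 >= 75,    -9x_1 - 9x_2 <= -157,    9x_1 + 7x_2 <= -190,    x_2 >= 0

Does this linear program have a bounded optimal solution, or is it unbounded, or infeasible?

The boundaries 9x_1 + 7x_2 = -190 and x_2 = 0 meet at (-190/9, 0), but that point violates x_1 ≥ 0. Every candidate vertex is excluded by some other constraint, so the feasible region is empty.

infeasible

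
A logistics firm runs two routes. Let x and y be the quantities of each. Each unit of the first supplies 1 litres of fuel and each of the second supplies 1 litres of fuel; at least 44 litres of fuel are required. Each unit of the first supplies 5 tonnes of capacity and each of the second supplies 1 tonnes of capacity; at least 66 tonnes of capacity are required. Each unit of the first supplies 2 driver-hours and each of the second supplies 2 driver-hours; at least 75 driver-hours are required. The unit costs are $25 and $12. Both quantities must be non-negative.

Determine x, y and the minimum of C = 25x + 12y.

Feasible corners and C = 25x + 12y:
  (0, 66) → C = 792
  (44, 0) → C = 1100
  (11/2, 77/2) → C = 1199/2
The feasible region is unbounded (it extends along (0, 1), (1, 0)), but C strictly increases along every unbounded feasible direction, so there is no improving ray and the minimum is attained at a vertex.

The binding constraints are x + y = 44 and 5x + y = 66.
Solving simultaneously gives x = 11/2, y = 77/2.

x = 11/2, y = 77/2, minimum C = 1199/2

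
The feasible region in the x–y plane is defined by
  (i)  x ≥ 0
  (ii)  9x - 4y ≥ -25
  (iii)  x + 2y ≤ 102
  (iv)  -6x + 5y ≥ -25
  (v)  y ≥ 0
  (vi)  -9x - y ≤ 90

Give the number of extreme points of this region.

5

Pairwise boundary intersections that survive every other constraint:
  (0, 25/4)
  (0, 0)
  (179/11, 943/22)
  (560/17, 587/17)
  (25/6, 0)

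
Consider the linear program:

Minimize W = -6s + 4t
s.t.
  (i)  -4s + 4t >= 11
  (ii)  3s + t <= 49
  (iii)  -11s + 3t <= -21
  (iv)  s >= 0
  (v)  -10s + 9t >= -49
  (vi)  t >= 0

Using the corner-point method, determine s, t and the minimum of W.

Feasible corners and W = -6s + 4t:
  (185/16, 229/16) → W = -97/8
  (117/32, 205/32) → W = 59/16
  (42/5, 119/5) → W = 224/5

The optimum lies where -4s + 4t = 11 and 3s + t = 49.
Solving simultaneously gives s = 185/16, t = 229/16.

s = 185/16, t = 229/16, minimum W = -97/8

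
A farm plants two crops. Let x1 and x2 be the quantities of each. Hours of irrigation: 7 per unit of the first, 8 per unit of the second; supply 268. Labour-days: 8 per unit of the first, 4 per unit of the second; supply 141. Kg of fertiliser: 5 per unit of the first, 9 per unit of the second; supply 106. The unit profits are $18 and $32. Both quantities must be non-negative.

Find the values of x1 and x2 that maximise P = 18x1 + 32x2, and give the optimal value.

Corner points and P = 18x1 + 32x2:
  (0, 0) → P = 0
  (0, 106/9) → P = 3392/9
  (141/8, 0) → P = 1269/4
  (65/4, 11/4) → P = 761/2

At the optimal vertex, 8x1 + 4x2 = 141 and 5x1 + 9x2 = 106.
Solving simultaneously gives x1 = 65/4, x2 = 11/4.

x1 = 65/4, x2 = 11/4, maximum P = 761/2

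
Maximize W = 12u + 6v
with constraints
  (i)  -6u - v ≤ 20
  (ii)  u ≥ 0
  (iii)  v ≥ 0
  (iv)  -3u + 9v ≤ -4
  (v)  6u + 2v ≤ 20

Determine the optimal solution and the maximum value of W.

The optimum lies where -3u + 9v = -4 and 6u + 2v = 20.
Solving simultaneously gives u = 47/15, v = 3/5.

u = 47/15, v = 3/5, maximum W = 206/5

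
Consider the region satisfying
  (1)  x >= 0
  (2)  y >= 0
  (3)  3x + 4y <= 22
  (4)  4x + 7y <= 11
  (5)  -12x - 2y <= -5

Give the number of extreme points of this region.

Intersecting each pair of boundary lines and keeping only the points that satisfy every inequality leaves:
  (11/4, 0)
  (5/12, 0)
  (13/76, 28/19)

3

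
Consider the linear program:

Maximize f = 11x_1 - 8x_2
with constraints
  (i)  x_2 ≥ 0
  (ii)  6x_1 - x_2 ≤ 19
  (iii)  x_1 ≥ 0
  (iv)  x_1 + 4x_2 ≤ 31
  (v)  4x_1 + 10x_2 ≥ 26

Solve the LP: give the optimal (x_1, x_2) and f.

Feasible corners and f = 11x_1 - 8x_2:
  (107/25, 167/25) → f = -159/25
  (27/8, 5/4) → f = 217/8
  (0, 31/4) → f = -62
  (0, 13/5) → f = -104/5

The binding constraints are 6x_1 - x_2 = 19 and 4x_1 + 10x_2 = 26.
Solving simultaneously gives x_1 = 27/8, x_2 = 5/4.

x_1 = 27/8, x_2 = 5/4, maximum f = 217/8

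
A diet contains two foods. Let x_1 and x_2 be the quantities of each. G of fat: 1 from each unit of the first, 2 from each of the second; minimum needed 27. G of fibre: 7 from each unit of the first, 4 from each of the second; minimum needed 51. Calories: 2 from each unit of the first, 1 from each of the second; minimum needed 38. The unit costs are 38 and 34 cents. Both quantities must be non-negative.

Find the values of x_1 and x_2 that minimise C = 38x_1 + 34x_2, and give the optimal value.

x_1 = 49/3, x_2 = 16/3, minimum C = 802

Extreme points and C = 38x_1 + 34x_2:
  (0, 38) → C = 1292
  (27, 0) → C = 1026
  (49/3, 16/3) → C = 802
The feasible region is unbounded (it extends along (0, 1), (1, 0)), but C strictly increases along every unbounded feasible direction, so there is no improving ray and the minimum is attained at a vertex.

The binding constraints are x_1 + 2x_2 = 27 and 2x_1 + x_2 = 38.
Solving simultaneously gives x_1 = 49/3, x_2 = 16/3.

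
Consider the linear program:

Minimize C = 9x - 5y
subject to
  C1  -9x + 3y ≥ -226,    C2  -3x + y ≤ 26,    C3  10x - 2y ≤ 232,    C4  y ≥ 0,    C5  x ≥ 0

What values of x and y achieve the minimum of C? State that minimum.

x = 71, y = 239, minimum C = -556

The optimum lies where -3x + y = 26 and 10x - 2y = 232.
Solving simultaneously gives x = 71, y = 239.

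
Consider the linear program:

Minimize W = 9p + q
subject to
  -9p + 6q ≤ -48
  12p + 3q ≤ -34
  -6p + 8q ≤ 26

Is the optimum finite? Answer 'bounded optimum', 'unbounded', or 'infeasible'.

From the feasible point (-20/33, -98/11), moving in the direction (-6, -9) keeps every constraint satisfied while W decreases without bound.

unbounded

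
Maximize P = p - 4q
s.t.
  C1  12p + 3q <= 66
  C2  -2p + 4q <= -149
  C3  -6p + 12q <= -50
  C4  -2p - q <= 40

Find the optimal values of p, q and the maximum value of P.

p = 31, q = -102, maximum P = 439

Vertices and P = p - 4q:
  (79/6, -92/3) → P = 815/6
  (31, -102) → P = 439
  (-11/10, -189/5) → P = 1501/10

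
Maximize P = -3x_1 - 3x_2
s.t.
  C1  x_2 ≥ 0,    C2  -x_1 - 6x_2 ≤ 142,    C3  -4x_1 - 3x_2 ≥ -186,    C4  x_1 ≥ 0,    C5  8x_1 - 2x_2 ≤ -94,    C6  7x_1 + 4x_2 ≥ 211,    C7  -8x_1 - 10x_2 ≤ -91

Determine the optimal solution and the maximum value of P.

Corner points and P = -3x_1 - 3x_2:
  (0, 62) → P = -186
  (45/16, 233/4) → P = -2931/16
  (0, 211/4) → P = -633/4
  (1, 51) → P = -156

x_1 = 1, x_2 = 51, maximum P = -156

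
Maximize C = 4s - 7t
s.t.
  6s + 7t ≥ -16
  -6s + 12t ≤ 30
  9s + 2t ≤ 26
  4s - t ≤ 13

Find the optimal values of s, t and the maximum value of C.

s = 75/34, t = -71/17, maximum C = 647/17

Vertices and C = 4s - 7t:
  (-67/19, 14/19) → C = -366/19
  (75/34, -71/17) → C = 647/17
  (21/10, 71/20) → C = -329/20
  (52/17, -13/17) → C = 299/17

At the optimal vertex, 6s + 7t = -16 and 4s - t = 13.
Solving simultaneously gives s = 75/34, t = -71/17.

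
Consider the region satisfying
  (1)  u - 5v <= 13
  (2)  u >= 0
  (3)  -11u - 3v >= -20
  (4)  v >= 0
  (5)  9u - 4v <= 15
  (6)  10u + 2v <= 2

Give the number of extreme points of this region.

3

Of the 15 pairwise boundary intersections, those satisfying every inequality are:
  (0, 0)
  (0, 1)
  (1/5, 0)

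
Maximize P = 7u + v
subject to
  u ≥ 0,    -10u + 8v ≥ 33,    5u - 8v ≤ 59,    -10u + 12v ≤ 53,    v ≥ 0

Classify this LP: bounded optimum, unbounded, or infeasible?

bounded optimum

Feasible corners and P = 7u + v:
  (0, 33/8) → P = 33/8
  (0, 53/12) → P = 53/12
  (7/10, 5) → P = 99/10
The feasible region has finitely many vertices and no improving ray; the maximum is 99/10 at (7/10, 5).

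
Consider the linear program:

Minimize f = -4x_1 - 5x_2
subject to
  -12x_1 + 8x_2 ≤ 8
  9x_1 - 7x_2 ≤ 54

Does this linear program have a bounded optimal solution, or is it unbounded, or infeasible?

unbounded

From the feasible point (-122/3, -60), moving in the direction (7, 9) keeps every constraint satisfied while f decreases without bound.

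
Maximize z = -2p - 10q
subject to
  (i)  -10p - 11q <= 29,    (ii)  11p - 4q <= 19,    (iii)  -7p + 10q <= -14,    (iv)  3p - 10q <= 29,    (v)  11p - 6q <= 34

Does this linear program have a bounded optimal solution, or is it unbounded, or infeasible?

bounded optimum

Vertices and z = -2p - 10q:
  (-136/177, -343/177) → z = 1234/59
  (29/133, -377/133) → z = 3712/133
  (67/41, -21/82) → z = -29/41
  (37/49, -131/49) → z = 1236/49
The feasible region has finitely many vertices and no improving ray; the maximum is 3712/133 at (29/133, -377/133).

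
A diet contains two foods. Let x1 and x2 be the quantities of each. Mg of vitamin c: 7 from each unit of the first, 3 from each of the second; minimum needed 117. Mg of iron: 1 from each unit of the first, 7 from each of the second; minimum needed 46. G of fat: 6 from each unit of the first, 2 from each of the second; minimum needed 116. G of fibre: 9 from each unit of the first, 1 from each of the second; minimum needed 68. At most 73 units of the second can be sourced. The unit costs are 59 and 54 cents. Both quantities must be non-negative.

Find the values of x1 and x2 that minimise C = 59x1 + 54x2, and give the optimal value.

x1 = 18, x2 = 4, minimum C = 1278

The feasible region is unbounded (it extends along (1, 0)), but C strictly increases along every unbounded feasible direction, so there is no improving ray and the minimum is attained at a vertex.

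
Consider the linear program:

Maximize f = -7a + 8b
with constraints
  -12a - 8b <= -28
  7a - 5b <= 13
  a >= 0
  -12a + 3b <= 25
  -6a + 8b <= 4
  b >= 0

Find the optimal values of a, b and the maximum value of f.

a = 4/3, b = 3/2, maximum f = 8/3

Corner points and f = -7a + 8b:
  (61/29, 10/29) → f = -347/29
  (4/3, 3/2) → f = 8/3
  (62/13, 53/13) → f = -10/13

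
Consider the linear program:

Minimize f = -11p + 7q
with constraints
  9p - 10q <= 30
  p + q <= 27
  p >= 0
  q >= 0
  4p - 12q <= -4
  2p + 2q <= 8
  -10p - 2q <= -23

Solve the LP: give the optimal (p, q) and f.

p = 11/4, q = 5/4, minimum f = -43/2

Extreme points and f = -11p + 7q:
  (11/4, 5/4) → f = -43/2
  (67/32, 33/32) → f = -253/16
  (15/8, 17/8) → f = -23/4

The optimum lies where 4p - 12q = -4 and 2p + 2q = 8.
Solving simultaneously gives p = 11/4, q = 5/4.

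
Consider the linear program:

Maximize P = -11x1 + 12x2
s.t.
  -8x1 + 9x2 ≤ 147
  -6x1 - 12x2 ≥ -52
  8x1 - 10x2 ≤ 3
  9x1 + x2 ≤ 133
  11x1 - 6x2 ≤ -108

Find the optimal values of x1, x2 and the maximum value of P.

Feasible corners and P = -11x1 + 12x2:
  (-216/25, 649/75) → P = 4972/25
  (-1497/8, -150) → P = 2067/8
  (-41/7, 305/42) → P = 1061/7
  (-549/31, -897/62) → P = 657/31

At the optimal vertex, -8x1 + 9x2 = 147 and 8x1 - 10x2 = 3.
Solving simultaneously gives x1 = -1497/8, x2 = -150.

x1 = -1497/8, x2 = -150, maximum P = 2067/8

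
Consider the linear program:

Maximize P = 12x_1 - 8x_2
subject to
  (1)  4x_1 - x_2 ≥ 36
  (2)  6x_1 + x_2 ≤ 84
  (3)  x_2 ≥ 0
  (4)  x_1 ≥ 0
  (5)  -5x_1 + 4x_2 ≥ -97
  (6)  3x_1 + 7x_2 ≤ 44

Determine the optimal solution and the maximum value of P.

x_1 = 14, x_2 = 0, maximum P = 168

The optimum lies where 6x_1 + x_2 = 84 and x_2 = 0.
Solving simultaneously gives x_1 = 14, x_2 = 0.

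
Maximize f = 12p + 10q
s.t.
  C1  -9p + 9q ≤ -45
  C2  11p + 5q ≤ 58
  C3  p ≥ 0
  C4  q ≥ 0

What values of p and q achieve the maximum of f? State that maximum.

p = 83/16, q = 3/16, maximum f = 513/8

Feasible corners and f = 12p + 10q:
  (83/16, 3/16) → f = 513/8
  (5, 0) → f = 60
  (58/11, 0) → f = 696/11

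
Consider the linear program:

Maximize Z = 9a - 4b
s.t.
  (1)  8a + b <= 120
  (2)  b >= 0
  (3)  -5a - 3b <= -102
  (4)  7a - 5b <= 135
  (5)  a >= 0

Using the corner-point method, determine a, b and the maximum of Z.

a = 258/19, b = 216/19, maximum Z = 1458/19

Vertices and Z = 9a - 4b:
  (258/19, 216/19) → Z = 1458/19
  (0, 120) → Z = -480
  (0, 34) → Z = -136

The binding constraints are 8a + b = 120 and -5a - 3b = -102.
Solving simultaneously gives a = 258/19, b = 216/19.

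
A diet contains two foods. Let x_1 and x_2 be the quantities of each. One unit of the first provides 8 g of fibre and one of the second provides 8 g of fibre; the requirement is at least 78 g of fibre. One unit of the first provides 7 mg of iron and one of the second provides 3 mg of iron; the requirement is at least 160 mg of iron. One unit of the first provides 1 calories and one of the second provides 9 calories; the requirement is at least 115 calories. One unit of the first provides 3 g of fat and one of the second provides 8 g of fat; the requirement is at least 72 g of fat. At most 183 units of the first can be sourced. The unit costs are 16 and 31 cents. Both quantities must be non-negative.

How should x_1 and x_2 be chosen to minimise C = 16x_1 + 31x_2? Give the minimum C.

The feasible region is unbounded (it extends along (0, 1)), but C strictly increases along every unbounded feasible direction, so there is no improving ray and the minimum is attained at a vertex.

The optimum lies where 7x_1 + 3x_2 = 160 and x_1 + 9x_2 = 115.
Solving simultaneously gives x_1 = 73/4, x_2 = 43/4.

x_1 = 73/4, x_2 = 43/4, minimum C = 2501/4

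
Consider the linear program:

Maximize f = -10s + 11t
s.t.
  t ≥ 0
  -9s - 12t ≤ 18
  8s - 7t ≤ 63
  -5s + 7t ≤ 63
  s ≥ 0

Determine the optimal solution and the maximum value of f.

s = 0, t = 9, maximum f = 99

Feasible corners and f = -10s + 11t:
  (63/8, 0) → f = -315/4
  (0, 0) → f = 0
  (42, 39) → f = 9
  (0, 9) → f = 99

The optimum lies where -5s + 7t = 63 and s = 0.
Solving simultaneously gives s = 0, t = 9.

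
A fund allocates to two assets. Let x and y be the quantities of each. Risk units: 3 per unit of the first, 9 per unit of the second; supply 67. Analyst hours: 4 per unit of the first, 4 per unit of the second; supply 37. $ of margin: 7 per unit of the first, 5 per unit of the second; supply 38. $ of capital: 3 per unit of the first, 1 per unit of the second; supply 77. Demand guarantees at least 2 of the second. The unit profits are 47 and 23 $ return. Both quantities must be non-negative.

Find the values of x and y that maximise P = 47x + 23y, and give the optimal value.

Corner points and P = 47x + 23y:
  (0, 67/9) → P = 1541/9
  (0, 2) → P = 46
  (7/48, 355/48) → P = 4247/24
  (4, 2) → P = 234

The optimum lies where 7x + 5y = 38 and y = 2.
Solving simultaneously gives x = 4, y = 2.

x = 4, y = 2, maximum P = 234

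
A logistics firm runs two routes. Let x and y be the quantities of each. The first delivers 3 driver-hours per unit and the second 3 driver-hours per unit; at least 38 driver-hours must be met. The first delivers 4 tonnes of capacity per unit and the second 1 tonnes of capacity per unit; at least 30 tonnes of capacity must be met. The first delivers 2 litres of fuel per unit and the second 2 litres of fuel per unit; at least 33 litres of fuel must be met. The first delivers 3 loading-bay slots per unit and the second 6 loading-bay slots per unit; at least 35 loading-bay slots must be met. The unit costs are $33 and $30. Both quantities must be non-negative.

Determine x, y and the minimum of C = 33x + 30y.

Vertices and C = 33x + 30y:
  (0, 30) → C = 900
  (33/2, 0) → C = 1089/2
  (9/2, 12) → C = 1017/2
The feasible region is unbounded (it extends along (0, 1), (1, 0)), but C strictly increases along every unbounded feasible direction, so there is no improving ray and the minimum is attained at a vertex.

x = 9/2, y = 12, minimum C = 1017/2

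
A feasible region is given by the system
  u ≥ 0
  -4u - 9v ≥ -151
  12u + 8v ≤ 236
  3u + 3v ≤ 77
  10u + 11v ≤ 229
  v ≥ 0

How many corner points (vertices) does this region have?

Intersecting each pair of boundary lines and keeping only the points that satisfy every inequality leaves:
  (0, 151/9)
  (0, 0)
  (200/23, 297/23)
  (191/13, 97/13)
  (59/3, 0)

5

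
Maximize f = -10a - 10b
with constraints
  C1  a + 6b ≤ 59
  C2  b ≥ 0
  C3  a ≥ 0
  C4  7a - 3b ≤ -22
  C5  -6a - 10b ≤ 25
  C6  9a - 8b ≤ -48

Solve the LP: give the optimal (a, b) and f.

a = 0, b = 22/3, maximum f = -220/3

Extreme points and f = -10a - 10b:
  (0, 59/6) → f = -295/3
  (1, 29/3) → f = -320/3
  (0, 22/3) → f = -220/3

The binding constraints are a = 0 and 7a - 3b = -22.
Solving simultaneously gives a = 0, b = 22/3.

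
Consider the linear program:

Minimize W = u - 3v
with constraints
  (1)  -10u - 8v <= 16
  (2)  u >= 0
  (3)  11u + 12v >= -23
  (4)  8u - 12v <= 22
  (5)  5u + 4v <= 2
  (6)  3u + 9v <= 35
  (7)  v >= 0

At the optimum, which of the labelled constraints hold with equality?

(2) and (5)

Vertices and W = u - 3v:
  (0, 1/2) → W = -3/2
  (0, 0) → W = 0
  (2/5, 0) → W = 2/5

The minimum is at (0, 1/2). Substituting into each constraint, equality holds for (2) and (5); the remaining constraints have slack.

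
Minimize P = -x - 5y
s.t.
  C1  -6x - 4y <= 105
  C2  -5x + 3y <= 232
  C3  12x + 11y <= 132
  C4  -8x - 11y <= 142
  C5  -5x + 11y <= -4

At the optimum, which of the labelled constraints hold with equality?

C3 and C5

Corner points and P = -x - 5y:
  (137/2, -690/11) → P = 5393/22
  (8, 36/11) → P = -268/11
  (-138/13, -742/143) → P = 5228/143

The minimum is at (8, 36/11). Substituting into each constraint, equality holds for C3 and C5; the remaining constraints have slack.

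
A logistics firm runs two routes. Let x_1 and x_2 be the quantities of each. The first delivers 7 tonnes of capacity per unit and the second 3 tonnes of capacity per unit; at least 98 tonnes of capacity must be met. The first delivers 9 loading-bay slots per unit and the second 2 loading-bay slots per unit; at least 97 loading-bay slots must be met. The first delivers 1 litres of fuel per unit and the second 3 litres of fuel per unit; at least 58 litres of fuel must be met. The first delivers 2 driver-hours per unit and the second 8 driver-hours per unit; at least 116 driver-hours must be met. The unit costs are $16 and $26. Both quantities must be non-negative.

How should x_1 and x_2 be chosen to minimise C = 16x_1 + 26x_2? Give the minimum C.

Vertices and C = 16x_1 + 26x_2:
  (0, 97/2) → C = 1261
  (58, 0) → C = 928
  (7, 17) → C = 554
The feasible region is unbounded (it extends along (0, 1), (1, 0)), but C strictly increases along every unbounded feasible direction, so there is no improving ray and the minimum is attained at a vertex.

x_1 = 7, x_2 = 17, minimum C = 554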